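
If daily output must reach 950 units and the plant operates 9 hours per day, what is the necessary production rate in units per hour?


Formula: Production Rate = Daily Demand / Available Hours
Rate = 950 units/day / 9 hours/day
Rate = 105.6 units/hour

105.6 units/hour


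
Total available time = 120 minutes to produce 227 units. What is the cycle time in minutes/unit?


Formula: CT = Available Time / Number of Units
CT = 120 min / 227 units
CT = 0.53 min/unit

0.53 min/unit


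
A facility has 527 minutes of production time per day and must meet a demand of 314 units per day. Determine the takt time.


Formula: Takt Time = Available Production Time / Customer Demand
Takt = 527 min/day / 314 units/day
Takt = 1.68 min/unit

1.68 min/unit


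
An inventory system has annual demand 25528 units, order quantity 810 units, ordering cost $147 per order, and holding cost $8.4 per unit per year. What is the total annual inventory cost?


TC = 25528/810 * 147 + 810/2 * 8.4

$8034.86


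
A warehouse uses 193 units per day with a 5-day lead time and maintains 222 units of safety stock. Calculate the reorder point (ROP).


Formula: ROP = (Daily Demand * Lead Time) + Safety Stock
Demand during lead time = 193 * 5 = 965 units
ROP = 965 + 222 = 1187 units

1187 units


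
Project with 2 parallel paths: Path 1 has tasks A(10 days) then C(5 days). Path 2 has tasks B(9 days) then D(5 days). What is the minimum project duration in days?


Path 1 = 10 + 5 = 15 days
Path 2 = 9 + 5 = 14 days
Duration = max(15, 14) = 15 days

15 days


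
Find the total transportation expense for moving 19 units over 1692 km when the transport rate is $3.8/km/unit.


TC = dist * cost * units = 1692 * 3.8 * 19 = $122162.40

$122162.40


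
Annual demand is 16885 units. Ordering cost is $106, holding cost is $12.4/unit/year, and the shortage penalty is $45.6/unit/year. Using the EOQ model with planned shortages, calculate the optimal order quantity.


Formula: EOQ* = sqrt(2DS/H) * sqrt((H+P)/P)
Base EOQ = sqrt(2*16885*106/12.4) = 537.29 units
Correction = sqrt((12.4+45.6)/45.6) = 1.1278
EOQ* = 537.29 * 1.1278 = 606.0 units

606.0 units


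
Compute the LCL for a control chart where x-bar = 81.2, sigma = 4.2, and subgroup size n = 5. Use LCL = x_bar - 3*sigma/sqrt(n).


LCL = 81.2 - 3 * 4.2 / sqrt(5)

75.57


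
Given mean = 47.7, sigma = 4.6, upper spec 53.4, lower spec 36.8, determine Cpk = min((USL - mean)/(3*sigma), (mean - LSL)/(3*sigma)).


Cpu = (53.4 - 47.7) / (3 * 4.6) = 0.41
Cpl = (47.7 - 36.8) / (3 * 4.6) = 0.79
Cpk = min(0.41, 0.79) = 0.41

0.41


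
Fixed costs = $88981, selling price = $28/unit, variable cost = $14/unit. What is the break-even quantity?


Formula: BEQ = Fixed Costs / (Price - Variable Cost)
Contribution margin = $28 - $14 = $14/unit
BEQ = ceil($88981 / $14/unit) = ceil(6355.79) = 6356 units

6356 units


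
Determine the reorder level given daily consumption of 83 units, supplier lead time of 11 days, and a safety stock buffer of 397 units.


Formula: ROP = (Daily Demand * Lead Time) + Safety Stock
Demand during lead time = 83 * 11 = 913 units
ROP = 913 + 397 = 1310 units

1310 units


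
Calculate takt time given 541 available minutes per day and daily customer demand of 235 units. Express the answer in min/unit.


Formula: Takt Time = Available Production Time / Customer Demand
Takt = 541 min/day / 235 units/day
Takt = 2.3 min/unit

2.3 min/unit


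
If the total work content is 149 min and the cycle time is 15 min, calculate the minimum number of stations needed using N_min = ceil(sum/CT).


Formula: N_min = ceil(Sum of Task Times / Cycle Time)
N_min = ceil(149 min / 15 min) = ceil(9.9333)
N_min = 10 stations

10


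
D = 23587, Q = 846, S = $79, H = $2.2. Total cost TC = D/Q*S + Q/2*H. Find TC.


TC = 23587/846 * 79 + 846/2 * 2.2

$3133.17


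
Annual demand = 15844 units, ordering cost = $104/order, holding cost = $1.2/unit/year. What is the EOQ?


Formula: EOQ = sqrt(2 * D * S / H)
Numerator: 2 * 15844 * 104 = 3295552
2DS/H = 3295552 / 1.2 = 2746293.3
EOQ = sqrt(2746293.3) = 1657.2 units

1657.2 units


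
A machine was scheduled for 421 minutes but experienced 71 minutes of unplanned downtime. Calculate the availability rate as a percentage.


Formula: Availability = (Planned Time - Downtime) / Planned Time * 100
Uptime = 421 - 71 = 350 min
Availability = 350 / 421 * 100 = 83.1%

83.1%


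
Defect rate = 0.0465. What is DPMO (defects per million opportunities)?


DPMO = defect_rate * 1000000 = 0.0465 * 1000000

46500


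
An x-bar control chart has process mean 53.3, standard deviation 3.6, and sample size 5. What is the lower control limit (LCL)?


LCL = 53.3 - 3 * 3.6 / sqrt(5)

48.47


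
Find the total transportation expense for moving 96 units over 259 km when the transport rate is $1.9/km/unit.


TC = dist * cost * units = 259 * 1.9 * 96 = $47241.60

$47241.60


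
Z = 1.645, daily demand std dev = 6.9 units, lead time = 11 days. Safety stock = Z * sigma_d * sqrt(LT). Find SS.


Formula: SS = z * sigma_d * sqrt(LT)
sqrt(LT) = sqrt(11) = 3.3166
SS = 1.645 * 6.9 * 3.3166
SS = 37.6 units

37.6 units


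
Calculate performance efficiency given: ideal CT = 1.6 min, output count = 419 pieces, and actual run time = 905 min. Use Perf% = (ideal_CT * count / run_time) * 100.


Formula: Performance = (Ideal CT * Total Count) / Run Time * 100
Ideal output time = 1.6 * 419 = 670.4 min
Performance = 670.4 / 905 * 100 = 74.1%

74.1%


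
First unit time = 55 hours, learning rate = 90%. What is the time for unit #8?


Formula: T_n = T_1 * (learning_rate)^(log2(n)) where learning_rate = rate/100
Doublings = log2(8) = 3
T_n = 55 * 0.9^3
T_n = 55 * 0.729 = 40.1 hours

40.1 hours


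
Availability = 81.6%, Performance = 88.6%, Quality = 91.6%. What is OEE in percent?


Formula: OEE = Availability * Performance * Quality / 10000
A * P = 81.6% * 88.6% / 100 = 72.3%
OEE = 72.3% * 91.6% / 100 = 66.2%

66.2%


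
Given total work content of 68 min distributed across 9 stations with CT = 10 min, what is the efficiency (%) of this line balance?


Formula: Efficiency = Sum of Task Times / (N_stations * CT) * 100
Total station capacity = 9 stations * 10 min = 90 min
Efficiency = 68 / 90 * 100 = 75.6%

75.6%


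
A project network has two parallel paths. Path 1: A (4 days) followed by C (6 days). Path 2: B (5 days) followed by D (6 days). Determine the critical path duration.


Path 1 = 4 + 6 = 10 days
Path 2 = 5 + 6 = 11 days
Duration = max(10, 11) = 11 days

11 days


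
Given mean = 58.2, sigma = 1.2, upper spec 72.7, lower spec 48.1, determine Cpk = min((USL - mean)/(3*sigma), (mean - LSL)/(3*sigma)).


Cpu = (72.7 - 58.2) / (3 * 1.2) = 4.03
Cpl = (58.2 - 48.1) / (3 * 1.2) = 2.81
Cpk = min(4.03, 2.81) = 2.81

2.81


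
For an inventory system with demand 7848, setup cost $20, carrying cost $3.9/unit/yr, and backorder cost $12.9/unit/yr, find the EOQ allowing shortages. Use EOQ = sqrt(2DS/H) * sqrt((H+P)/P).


Formula: EOQ* = sqrt(2DS/H) * sqrt((H+P)/P)
Base EOQ = sqrt(2*7848*20/3.9) = 283.71 units
Correction = sqrt((3.9+12.9)/12.9) = 1.14119
EOQ* = 283.71 * 1.14119 = 323.8 units

323.8 units


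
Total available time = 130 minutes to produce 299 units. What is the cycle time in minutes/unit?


Formula: CT = Available Time / Number of Units
CT = 130 min / 299 units
CT = 0.43 min/unit

0.43 min/unit


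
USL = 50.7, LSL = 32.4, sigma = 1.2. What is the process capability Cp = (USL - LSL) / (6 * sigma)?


Cp = (50.7 - 32.4) / (6 * 1.2)

2.54


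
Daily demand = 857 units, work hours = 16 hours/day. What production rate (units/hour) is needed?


Formula: Production Rate = Daily Demand / Available Hours
Rate = 857 units/day / 16 hours/day
Rate = 53.6 units/hour

53.6 units/hour


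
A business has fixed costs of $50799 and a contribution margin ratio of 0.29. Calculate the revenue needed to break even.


Formula: BER = Fixed Costs / Contribution Margin Ratio
BER = $50799 / 0.29
BER = $175168.97 (to the nearest cent)

$175168.97


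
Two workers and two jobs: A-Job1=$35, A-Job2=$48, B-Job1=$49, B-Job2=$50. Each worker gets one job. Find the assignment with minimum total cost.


Option 1: A->1 + B->2 = $35 + $50 = $85
Option 2: A->2 + B->1 = $48 + $49 = $97
Min cost = min($85, $97) = $85

$85


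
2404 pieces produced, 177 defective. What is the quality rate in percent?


Formula: Quality Rate = Good Pieces / Total Pieces * 100
Good pieces = 2404 - 177 = 2227
QR = 2227 / 2404 * 100 = 92.6%

92.6%


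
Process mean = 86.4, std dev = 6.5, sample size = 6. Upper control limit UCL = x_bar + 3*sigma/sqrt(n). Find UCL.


UCL = 86.4 + 3 * 6.5 / sqrt(6)

94.36


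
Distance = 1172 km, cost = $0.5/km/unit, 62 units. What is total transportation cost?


TC = dist * cost * units = 1172 * 0.5 * 62 = $36332.00

$36332.00


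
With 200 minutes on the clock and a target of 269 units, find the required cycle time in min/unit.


Formula: CT = Available Time / Number of Units
CT = 200 min / 269 units
CT = 0.74 min/unit

0.74 min/unit


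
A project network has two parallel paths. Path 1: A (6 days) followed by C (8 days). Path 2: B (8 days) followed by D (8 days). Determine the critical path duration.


Path 1 = 6 + 8 = 14 days
Path 2 = 8 + 8 = 16 days
Duration = max(14, 16) = 16 days

16 days


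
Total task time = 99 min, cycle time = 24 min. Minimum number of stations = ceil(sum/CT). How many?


Formula: N_min = ceil(Sum of Task Times / Cycle Time)
N_min = ceil(99 min / 24 min) = ceil(4.125)
N_min = 5 stations

5


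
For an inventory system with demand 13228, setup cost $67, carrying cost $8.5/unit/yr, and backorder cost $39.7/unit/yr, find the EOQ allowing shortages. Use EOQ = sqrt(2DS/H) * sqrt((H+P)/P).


Formula: EOQ* = sqrt(2DS/H) * sqrt((H+P)/P)
Base EOQ = sqrt(2*13228*67/8.5) = 456.66 units
Correction = sqrt((8.5+39.7)/39.7) = 1.10186
EOQ* = 456.66 * 1.10186 = 503.2 units

503.2 units


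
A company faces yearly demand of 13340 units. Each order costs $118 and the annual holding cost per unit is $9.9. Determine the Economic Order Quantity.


Formula: EOQ = sqrt(2 * D * S / H)
Numerator: 2 * 13340 * 118 = 3148240
2DS/H = 3148240 / 9.9 = 318004.0
EOQ = sqrt(318004.0) = 563.9 units

563.9 units


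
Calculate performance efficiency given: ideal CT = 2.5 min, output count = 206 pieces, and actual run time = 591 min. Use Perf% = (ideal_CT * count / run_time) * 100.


Formula: Performance = (Ideal CT * Total Count) / Run Time * 100
Ideal output time = 2.5 * 206 = 515.0 min
Performance = 515.0 / 591 * 100 = 87.1%

87.1%


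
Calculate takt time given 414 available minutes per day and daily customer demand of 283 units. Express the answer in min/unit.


Formula: Takt Time = Available Production Time / Customer Demand
Takt = 414 min/day / 283 units/day
Takt = 1.46 min/unit

1.46 min/unit


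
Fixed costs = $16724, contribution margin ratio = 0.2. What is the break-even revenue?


Formula: BER = Fixed Costs / Contribution Margin Ratio
BER = $16724 / 0.2
BER = $83620.00 (to the nearest cent)

$83620.00


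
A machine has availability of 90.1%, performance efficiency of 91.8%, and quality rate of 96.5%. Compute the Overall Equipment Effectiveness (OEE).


Formula: OEE = Availability * Performance * Quality / 10000
A * P = 90.1% * 91.8% / 100 = 82.71%
OEE = 82.71% * 96.5% / 100 = 79.8%

79.8%


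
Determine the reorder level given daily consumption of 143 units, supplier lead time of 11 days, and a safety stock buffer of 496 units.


Formula: ROP = (Daily Demand * Lead Time) + Safety Stock
Demand during lead time = 143 * 11 = 1573 units
ROP = 1573 + 496 = 2069 units

2069 units


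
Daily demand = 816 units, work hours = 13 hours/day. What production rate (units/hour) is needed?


Formula: Production Rate = Daily Demand / Available Hours
Rate = 816 units/day / 13 hours/day
Rate = 62.8 units/hour

62.8 units/hour


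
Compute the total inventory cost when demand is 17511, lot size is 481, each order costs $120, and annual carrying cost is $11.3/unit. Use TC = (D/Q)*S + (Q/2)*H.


TC = 17511/481 * 120 + 481/2 * 11.3

$7086.30


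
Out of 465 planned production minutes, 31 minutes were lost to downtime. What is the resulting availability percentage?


Formula: Availability = (Planned Time - Downtime) / Planned Time * 100
Uptime = 465 - 31 = 434 min
Availability = 434 / 465 * 100 = 93.3%

93.3%


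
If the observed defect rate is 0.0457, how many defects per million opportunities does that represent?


DPMO = defect_rate * 1000000 = 0.0457 * 1000000

45700


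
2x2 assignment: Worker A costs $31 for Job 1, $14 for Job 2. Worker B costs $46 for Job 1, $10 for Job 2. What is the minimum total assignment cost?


Option 1: A->1 + B->2 = $31 + $10 = $41
Option 2: A->2 + B->1 = $14 + $46 = $60
Min cost = min($41, $60) = $41

$41


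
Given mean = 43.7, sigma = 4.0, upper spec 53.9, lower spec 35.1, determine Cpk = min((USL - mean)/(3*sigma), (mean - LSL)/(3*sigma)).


Cpu = (53.9 - 43.7) / (3 * 4.0) = 0.85
Cpl = (43.7 - 35.1) / (3 * 4.0) = 0.72
Cpk = min(0.85, 0.72) = 0.72

0.72


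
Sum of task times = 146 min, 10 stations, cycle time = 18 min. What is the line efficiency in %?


Formula: Efficiency = Sum of Task Times / (N_stations * CT) * 100
Total station capacity = 10 stations * 18 min = 180 min
Efficiency = 146 / 180 * 100 = 81.1%

81.1%


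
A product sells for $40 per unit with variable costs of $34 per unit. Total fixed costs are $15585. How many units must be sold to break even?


Formula: BEQ = Fixed Costs / (Price - Variable Cost)
Contribution margin = $40 - $34 = $6/unit
BEQ = ceil($15585 / $6/unit) = ceil(2597.5) = 2598 units

2598 units


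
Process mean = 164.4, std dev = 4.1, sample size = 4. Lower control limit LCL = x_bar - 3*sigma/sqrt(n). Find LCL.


LCL = 164.4 - 3 * 4.1 / sqrt(4)

158.25


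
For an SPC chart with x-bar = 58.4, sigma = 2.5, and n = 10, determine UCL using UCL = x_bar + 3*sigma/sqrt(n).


UCL = 58.4 + 3 * 2.5 / sqrt(10)

60.77


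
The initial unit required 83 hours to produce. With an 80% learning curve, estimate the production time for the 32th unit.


Formula: T_n = T_1 * (learning_rate)^(log2(n)) where learning_rate = rate/100
Doublings = log2(32) = 5
T_n = 83 * 0.8^5
T_n = 83 * 0.3277 = 27.2 hours

27.2 hours


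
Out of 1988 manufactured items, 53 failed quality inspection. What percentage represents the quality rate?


Formula: Quality Rate = Good Pieces / Total Pieces * 100
Good pieces = 1988 - 53 = 1935
QR = 1935 / 1988 * 100 = 97.3%

97.3%


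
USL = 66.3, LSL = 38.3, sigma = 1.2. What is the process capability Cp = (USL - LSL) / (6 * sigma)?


Cp = (66.3 - 38.3) / (6 * 1.2)

3.89


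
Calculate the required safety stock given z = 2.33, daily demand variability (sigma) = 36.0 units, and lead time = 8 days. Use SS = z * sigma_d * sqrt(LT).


Formula: SS = z * sigma_d * sqrt(LT)
sqrt(LT) = sqrt(8) = 2.8284
SS = 2.33 * 36.0 * 2.8284
SS = 237.2 units

237.2 units


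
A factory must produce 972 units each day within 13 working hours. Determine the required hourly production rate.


Formula: Production Rate = Daily Demand / Available Hours
Rate = 972 units/day / 13 hours/day
Rate = 74.8 units/hour

74.8 units/hour


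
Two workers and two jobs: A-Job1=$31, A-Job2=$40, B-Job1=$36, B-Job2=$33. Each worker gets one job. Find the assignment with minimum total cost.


Option 1: A->1 + B->2 = $31 + $33 = $64
Option 2: A->2 + B->1 = $40 + $36 = $76
Min cost = min($64, $76) = $64

$64


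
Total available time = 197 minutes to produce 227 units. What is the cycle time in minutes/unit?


Formula: CT = Available Time / Number of Units
CT = 197 min / 227 units
CT = 0.87 min/unit

0.87 min/unit


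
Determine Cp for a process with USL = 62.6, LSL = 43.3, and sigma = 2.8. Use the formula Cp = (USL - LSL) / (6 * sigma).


Cp = (62.6 - 43.3) / (6 * 2.8)

1.15


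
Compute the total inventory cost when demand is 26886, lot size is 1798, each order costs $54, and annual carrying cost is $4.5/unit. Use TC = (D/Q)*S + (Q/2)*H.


TC = 26886/1798 * 54 + 1798/2 * 4.5

$4852.98


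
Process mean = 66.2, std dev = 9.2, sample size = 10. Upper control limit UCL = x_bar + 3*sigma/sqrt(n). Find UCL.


UCL = 66.2 + 3 * 9.2 / sqrt(10)

74.93


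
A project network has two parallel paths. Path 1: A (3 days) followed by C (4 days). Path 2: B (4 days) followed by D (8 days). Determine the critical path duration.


Path 1 = 3 + 4 = 7 days
Path 2 = 4 + 8 = 12 days
Duration = max(7, 12) = 12 days

12 days


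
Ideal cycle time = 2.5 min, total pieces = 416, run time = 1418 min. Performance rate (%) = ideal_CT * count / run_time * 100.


Formula: Performance = (Ideal CT * Total Count) / Run Time * 100
Ideal output time = 2.5 * 416 = 1040.0 min
Performance = 1040.0 / 1418 * 100 = 73.3%

73.3%


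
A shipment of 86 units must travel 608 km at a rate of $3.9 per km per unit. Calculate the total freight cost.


TC = dist * cost * units = 608 * 3.9 * 86 = $203923.20

$203923.20


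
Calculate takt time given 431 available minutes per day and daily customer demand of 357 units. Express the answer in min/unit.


Formula: Takt Time = Available Production Time / Customer Demand
Takt = 431 min/day / 357 units/day
Takt = 1.21 min/unit

1.21 min/unit


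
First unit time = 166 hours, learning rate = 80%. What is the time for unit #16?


Formula: T_n = T_1 * (learning_rate)^(log2(n)) where learning_rate = rate/100
Doublings = log2(16) = 4
T_n = 166 * 0.8^4
T_n = 166 * 0.4096 = 68.0 hours

68.0 hours


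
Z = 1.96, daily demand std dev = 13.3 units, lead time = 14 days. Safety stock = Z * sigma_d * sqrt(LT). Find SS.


Formula: SS = z * sigma_d * sqrt(LT)
sqrt(LT) = sqrt(14) = 3.7417
SS = 1.96 * 13.3 * 3.7417
SS = 97.5 units

97.5 units


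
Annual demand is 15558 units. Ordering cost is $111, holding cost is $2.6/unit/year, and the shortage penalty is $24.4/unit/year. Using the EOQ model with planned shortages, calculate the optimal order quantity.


Formula: EOQ* = sqrt(2DS/H) * sqrt((H+P)/P)
Base EOQ = sqrt(2*15558*111/2.6) = 1152.57 units
Correction = sqrt((2.6+24.4)/24.4) = 1.05193
EOQ* = 1152.57 * 1.05193 = 1212.4 units

1212.4 units


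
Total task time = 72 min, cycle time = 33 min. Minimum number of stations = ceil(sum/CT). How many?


Formula: N_min = ceil(Sum of Task Times / Cycle Time)
N_min = ceil(72 min / 33 min) = ceil(2.1818)
N_min = 3 stations

3


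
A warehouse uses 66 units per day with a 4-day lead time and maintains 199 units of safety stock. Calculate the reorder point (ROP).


Formula: ROP = (Daily Demand * Lead Time) + Safety Stock
Demand during lead time = 66 * 4 = 264 units
ROP = 264 + 199 = 463 units

463 units


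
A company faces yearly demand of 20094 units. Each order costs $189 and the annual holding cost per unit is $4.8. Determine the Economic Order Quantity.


Formula: EOQ = sqrt(2 * D * S / H)
Numerator: 2 * 20094 * 189 = 7595532
2DS/H = 7595532 / 4.8 = 1582402.5
EOQ = sqrt(1582402.5) = 1257.9 units

1257.9 units


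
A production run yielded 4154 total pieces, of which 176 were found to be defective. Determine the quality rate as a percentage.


Formula: Quality Rate = Good Pieces / Total Pieces * 100
Good pieces = 4154 - 176 = 3978
QR = 3978 / 4154 * 100 = 95.8%

95.8%


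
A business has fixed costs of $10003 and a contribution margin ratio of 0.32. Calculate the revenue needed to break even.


Formula: BER = Fixed Costs / Contribution Margin Ratio
BER = $10003 / 0.32
BER = $31259.38 (to the nearest cent)

$31259.38


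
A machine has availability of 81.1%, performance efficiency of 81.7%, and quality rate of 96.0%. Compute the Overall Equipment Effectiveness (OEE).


Formula: OEE = Availability * Performance * Quality / 10000
A * P = 81.1% * 81.7% / 100 = 66.26%
OEE = 66.26% * 96.0% / 100 = 63.6%

63.6%


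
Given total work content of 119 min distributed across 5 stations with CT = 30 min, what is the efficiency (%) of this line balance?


Formula: Efficiency = Sum of Task Times / (N_stations * CT) * 100
Total station capacity = 5 stations * 30 min = 150 min
Efficiency = 119 / 150 * 100 = 79.3%

79.3%


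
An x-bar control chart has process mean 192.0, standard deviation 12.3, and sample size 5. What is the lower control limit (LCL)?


LCL = 192.0 - 3 * 12.3 / sqrt(5)

175.5


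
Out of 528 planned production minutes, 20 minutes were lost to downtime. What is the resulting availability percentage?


Formula: Availability = (Planned Time - Downtime) / Planned Time * 100
Uptime = 528 - 20 = 508 min
Availability = 508 / 528 * 100 = 96.2%

96.2%


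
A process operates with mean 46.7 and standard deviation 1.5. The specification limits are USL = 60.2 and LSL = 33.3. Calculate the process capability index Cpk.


Cpu = (60.2 - 46.7) / (3 * 1.5) = 3.0
Cpl = (46.7 - 33.3) / (3 * 1.5) = 2.98
Cpk = min(3.0, 2.98) = 2.98

2.98


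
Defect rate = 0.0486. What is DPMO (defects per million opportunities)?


DPMO = defect_rate * 1000000 = 0.0486 * 1000000

48600


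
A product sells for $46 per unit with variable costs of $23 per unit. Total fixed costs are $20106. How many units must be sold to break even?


Formula: BEQ = Fixed Costs / (Price - Variable Cost)
Contribution margin = $46 - $23 = $23/unit
BEQ = ceil($20106 / $23/unit) = ceil(874.17) = 875 units

875 units


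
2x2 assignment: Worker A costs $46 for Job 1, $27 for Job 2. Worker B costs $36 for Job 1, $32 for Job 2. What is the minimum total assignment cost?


Option 1: A->1 + B->2 = $46 + $32 = $78
Option 2: A->2 + B->1 = $27 + $36 = $63
Min cost = min($78, $63) = $63

$63


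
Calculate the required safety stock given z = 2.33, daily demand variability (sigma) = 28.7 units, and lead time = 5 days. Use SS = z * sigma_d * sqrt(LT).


Formula: SS = z * sigma_d * sqrt(LT)
sqrt(LT) = sqrt(5) = 2.2361
SS = 2.33 * 28.7 * 2.2361
SS = 149.5 units

149.5 units


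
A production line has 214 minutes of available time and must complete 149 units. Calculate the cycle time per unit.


Formula: CT = Available Time / Number of Units
CT = 214 min / 149 units
CT = 1.44 min/unit

1.44 min/unit


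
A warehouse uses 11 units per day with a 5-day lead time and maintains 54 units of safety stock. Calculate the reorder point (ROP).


Formula: ROP = (Daily Demand * Lead Time) + Safety Stock
Demand during lead time = 11 * 5 = 55 units
ROP = 55 + 54 = 109 units

109 units


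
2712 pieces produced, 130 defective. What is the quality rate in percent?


Formula: Quality Rate = Good Pieces / Total Pieces * 100
Good pieces = 2712 - 130 = 2582
QR = 2582 / 2712 * 100 = 95.2%

95.2%


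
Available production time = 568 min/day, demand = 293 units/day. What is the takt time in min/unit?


Formula: Takt Time = Available Production Time / Customer Demand
Takt = 568 min/day / 293 units/day
Takt = 1.94 min/unit

1.94 min/unit


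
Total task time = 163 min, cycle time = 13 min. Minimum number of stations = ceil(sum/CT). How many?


Formula: N_min = ceil(Sum of Task Times / Cycle Time)
N_min = ceil(163 min / 13 min) = ceil(12.5385)
N_min = 13 stations

13


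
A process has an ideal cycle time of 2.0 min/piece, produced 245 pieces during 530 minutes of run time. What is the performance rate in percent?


Formula: Performance = (Ideal CT * Total Count) / Run Time * 100
Ideal output time = 2.0 * 245 = 490.0 min
Performance = 490.0 / 530 * 100 = 92.5%

92.5%


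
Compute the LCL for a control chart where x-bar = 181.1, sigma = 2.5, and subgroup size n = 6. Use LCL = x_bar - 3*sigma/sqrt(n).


LCL = 181.1 - 3 * 2.5 / sqrt(6)

178.04


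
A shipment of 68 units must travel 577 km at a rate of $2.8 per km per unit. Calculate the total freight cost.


TC = dist * cost * units = 577 * 2.8 * 68 = $109860.80

$109860.80


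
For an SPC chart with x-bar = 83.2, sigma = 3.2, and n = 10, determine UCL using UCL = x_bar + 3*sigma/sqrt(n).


UCL = 83.2 + 3 * 3.2 / sqrt(10)

86.24


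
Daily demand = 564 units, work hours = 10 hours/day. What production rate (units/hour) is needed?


Formula: Production Rate = Daily Demand / Available Hours
Rate = 564 units/day / 10 hours/day
Rate = 56.4 units/hour

56.4 units/hour


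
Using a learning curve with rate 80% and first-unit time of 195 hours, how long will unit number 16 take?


Formula: T_n = T_1 * (learning_rate)^(log2(n)) where learning_rate = rate/100
Doublings = log2(16) = 4
T_n = 195 * 0.8^4
T_n = 195 * 0.4096 = 79.9 hours

79.9 hours


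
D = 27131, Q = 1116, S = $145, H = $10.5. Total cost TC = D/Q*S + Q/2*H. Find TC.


TC = 27131/1116 * 145 + 1116/2 * 10.5

$9384.09


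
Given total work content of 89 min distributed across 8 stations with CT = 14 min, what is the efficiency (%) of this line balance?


Formula: Efficiency = Sum of Task Times / (N_stations * CT) * 100
Total station capacity = 8 stations * 14 min = 112 min
Efficiency = 89 / 112 * 100 = 79.5%

79.5%


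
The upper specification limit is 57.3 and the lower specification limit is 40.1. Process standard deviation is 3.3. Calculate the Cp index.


Cp = (57.3 - 40.1) / (6 * 3.3)

0.87


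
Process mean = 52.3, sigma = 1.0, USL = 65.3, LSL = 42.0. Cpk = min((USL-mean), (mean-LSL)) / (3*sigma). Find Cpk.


Cpu = (65.3 - 52.3) / (3 * 1.0) = 4.33
Cpl = (52.3 - 42.0) / (3 * 1.0) = 3.43
Cpk = min(4.33, 3.43) = 3.43

3.43


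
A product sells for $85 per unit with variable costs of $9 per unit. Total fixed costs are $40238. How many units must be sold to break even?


Formula: BEQ = Fixed Costs / (Price - Variable Cost)
Contribution margin = $85 - $9 = $76/unit
BEQ = ceil($40238 / $76/unit) = ceil(529.45) = 530 units

530 units


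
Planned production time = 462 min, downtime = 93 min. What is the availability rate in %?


Formula: Availability = (Planned Time - Downtime) / Planned Time * 100
Uptime = 462 - 93 = 369 min
Availability = 369 / 462 * 100 = 79.9%

79.9%


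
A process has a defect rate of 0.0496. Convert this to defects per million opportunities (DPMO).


DPMO = defect_rate * 1000000 = 0.0496 * 1000000

49600


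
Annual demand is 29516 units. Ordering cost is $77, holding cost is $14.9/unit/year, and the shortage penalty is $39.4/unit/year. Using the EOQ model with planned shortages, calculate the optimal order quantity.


Formula: EOQ* = sqrt(2DS/H) * sqrt((H+P)/P)
Base EOQ = sqrt(2*29516*77/14.9) = 552.33 units
Correction = sqrt((14.9+39.4)/39.4) = 1.17396
EOQ* = 552.33 * 1.17396 = 648.4 units

648.4 units


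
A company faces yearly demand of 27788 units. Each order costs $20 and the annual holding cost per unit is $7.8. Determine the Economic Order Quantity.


Formula: EOQ = sqrt(2 * D * S / H)
Numerator: 2 * 27788 * 20 = 1111520
2DS/H = 1111520 / 7.8 = 142502.6
EOQ = sqrt(142502.6) = 377.5 units

377.5 units


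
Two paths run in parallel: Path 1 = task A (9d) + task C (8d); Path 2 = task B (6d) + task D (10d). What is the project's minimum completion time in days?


Path 1 = 9 + 8 = 17 days
Path 2 = 6 + 10 = 16 days
Duration = max(17, 16) = 17 days

17 days


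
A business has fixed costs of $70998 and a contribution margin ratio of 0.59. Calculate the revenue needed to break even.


Formula: BER = Fixed Costs / Contribution Margin Ratio
BER = $70998 / 0.59
BER = $120335.59 (to the nearest cent)

$120335.59


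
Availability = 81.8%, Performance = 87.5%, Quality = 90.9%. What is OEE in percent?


Formula: OEE = Availability * Performance * Quality / 10000
A * P = 81.8% * 87.5% / 100 = 71.58%
OEE = 71.58% * 90.9% / 100 = 65.1%

65.1%


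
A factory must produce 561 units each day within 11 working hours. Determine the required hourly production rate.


Formula: Production Rate = Daily Demand / Available Hours
Rate = 561 units/day / 11 hours/day
Rate = 51.0 units/hour

51.0 units/hour


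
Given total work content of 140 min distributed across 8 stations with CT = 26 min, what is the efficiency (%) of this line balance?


Formula: Efficiency = Sum of Task Times / (N_stations * CT) * 100
Total station capacity = 8 stations * 26 min = 208 min
Efficiency = 140 / 208 * 100 = 67.3%

67.3%


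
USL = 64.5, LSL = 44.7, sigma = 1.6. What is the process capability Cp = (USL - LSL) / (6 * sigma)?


Cp = (64.5 - 44.7) / (6 * 1.6)

2.06


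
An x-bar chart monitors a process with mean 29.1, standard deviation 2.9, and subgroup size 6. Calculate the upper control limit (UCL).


UCL = 29.1 + 3 * 2.9 / sqrt(6)

32.65


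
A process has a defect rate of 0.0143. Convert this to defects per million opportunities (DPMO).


DPMO = defect_rate * 1000000 = 0.0143 * 1000000

14300


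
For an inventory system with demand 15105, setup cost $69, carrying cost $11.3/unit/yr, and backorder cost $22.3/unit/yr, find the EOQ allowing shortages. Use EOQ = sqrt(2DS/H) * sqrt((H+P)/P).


Formula: EOQ* = sqrt(2DS/H) * sqrt((H+P)/P)
Base EOQ = sqrt(2*15105*69/11.3) = 429.5 units
Correction = sqrt((11.3+22.3)/22.3) = 1.22749
EOQ* = 429.5 * 1.22749 = 527.2 units

527.2 units


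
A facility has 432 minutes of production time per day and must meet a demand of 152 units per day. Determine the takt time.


Formula: Takt Time = Available Production Time / Customer Demand
Takt = 432 min/day / 152 units/day
Takt = 2.84 min/unit

2.84 min/unit


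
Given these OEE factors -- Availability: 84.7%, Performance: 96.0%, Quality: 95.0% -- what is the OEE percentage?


Formula: OEE = Availability * Performance * Quality / 10000
A * P = 84.7% * 96.0% / 100 = 81.31%
OEE = 81.31% * 95.0% / 100 = 77.2%

77.2%


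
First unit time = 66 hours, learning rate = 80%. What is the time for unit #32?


Formula: T_n = T_1 * (learning_rate)^(log2(n)) where learning_rate = rate/100
Doublings = log2(32) = 5
T_n = 66 * 0.8^5
T_n = 66 * 0.3277 = 21.6 hours

21.6 hours


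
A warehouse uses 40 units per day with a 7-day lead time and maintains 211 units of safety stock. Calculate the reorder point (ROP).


Formula: ROP = (Daily Demand * Lead Time) + Safety Stock
Demand during lead time = 40 * 7 = 280 units
ROP = 280 + 211 = 491 units

491 units


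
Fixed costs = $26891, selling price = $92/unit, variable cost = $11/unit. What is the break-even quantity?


Formula: BEQ = Fixed Costs / (Price - Variable Cost)
Contribution margin = $92 - $11 = $81/unit
BEQ = ceil($26891 / $81/unit) = ceil(331.99) = 332 units

332 units


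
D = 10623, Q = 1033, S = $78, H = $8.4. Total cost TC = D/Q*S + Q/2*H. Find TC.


TC = 10623/1033 * 78 + 1033/2 * 8.4

$5140.72


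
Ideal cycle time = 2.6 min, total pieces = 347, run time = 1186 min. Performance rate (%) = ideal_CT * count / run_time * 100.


Formula: Performance = (Ideal CT * Total Count) / Run Time * 100
Ideal output time = 2.6 * 347 = 902.2 min
Performance = 902.2 / 1186 * 100 = 76.1%

76.1%


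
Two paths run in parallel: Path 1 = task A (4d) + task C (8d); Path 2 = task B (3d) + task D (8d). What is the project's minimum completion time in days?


Path 1 = 4 + 8 = 12 days
Path 2 = 3 + 8 = 11 days
Duration = max(12, 11) = 12 days

12 days


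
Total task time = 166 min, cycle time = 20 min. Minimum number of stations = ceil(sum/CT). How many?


Formula: N_min = ceil(Sum of Task Times / Cycle Time)
N_min = ceil(166 min / 20 min) = ceil(8.3)
N_min = 9 stations

9


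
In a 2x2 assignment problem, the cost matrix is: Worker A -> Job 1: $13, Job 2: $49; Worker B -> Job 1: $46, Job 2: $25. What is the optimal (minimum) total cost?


Option 1: A->1 + B->2 = $13 + $25 = $38
Option 2: A->2 + B->1 = $49 + $46 = $95
Min cost = min($38, $95) = $38

$38


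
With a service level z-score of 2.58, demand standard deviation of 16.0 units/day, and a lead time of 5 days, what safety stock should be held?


Formula: SS = z * sigma_d * sqrt(LT)
sqrt(LT) = sqrt(5) = 2.2361
SS = 2.58 * 16.0 * 2.2361
SS = 92.3 units

92.3 units


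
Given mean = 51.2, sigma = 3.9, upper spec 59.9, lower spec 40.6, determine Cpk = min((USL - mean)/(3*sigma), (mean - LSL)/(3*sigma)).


Cpu = (59.9 - 51.2) / (3 * 3.9) = 0.74
Cpl = (51.2 - 40.6) / (3 * 3.9) = 0.91
Cpk = min(0.74, 0.91) = 0.74

0.74


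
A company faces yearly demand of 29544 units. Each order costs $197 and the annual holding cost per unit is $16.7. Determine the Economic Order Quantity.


Formula: EOQ = sqrt(2 * D * S / H)
Numerator: 2 * 29544 * 197 = 11640336
2DS/H = 11640336 / 16.7 = 697026.1
EOQ = sqrt(697026.1) = 834.9 units

834.9 units


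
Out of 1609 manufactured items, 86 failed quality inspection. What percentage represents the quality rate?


Formula: Quality Rate = Good Pieces / Total Pieces * 100
Good pieces = 1609 - 86 = 1523
QR = 1523 / 1609 * 100 = 94.7%

94.7%


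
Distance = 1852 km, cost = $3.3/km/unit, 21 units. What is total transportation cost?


TC = dist * cost * units = 1852 * 3.3 * 21 = $128343.60

$128343.60


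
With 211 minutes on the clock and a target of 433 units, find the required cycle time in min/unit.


Formula: CT = Available Time / Number of Units
CT = 211 min / 433 units
CT = 0.49 min/unit

0.49 min/unit


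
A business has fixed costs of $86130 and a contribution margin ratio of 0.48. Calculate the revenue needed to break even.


Formula: BER = Fixed Costs / Contribution Margin Ratio
BER = $86130 / 0.48
BER = $179437.50 (to the nearest cent)

$179437.50


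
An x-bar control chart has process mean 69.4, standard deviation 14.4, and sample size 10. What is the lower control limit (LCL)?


LCL = 69.4 - 3 * 14.4 / sqrt(10)

55.74


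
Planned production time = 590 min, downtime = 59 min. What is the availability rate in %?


Formula: Availability = (Planned Time - Downtime) / Planned Time * 100
Uptime = 590 - 59 = 531 min
Availability = 531 / 590 * 100 = 90.0%

90.0%


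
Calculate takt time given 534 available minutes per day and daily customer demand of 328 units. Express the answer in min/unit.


Formula: Takt Time = Available Production Time / Customer Demand
Takt = 534 min/day / 328 units/day
Takt = 1.63 min/unit

1.63 min/unit


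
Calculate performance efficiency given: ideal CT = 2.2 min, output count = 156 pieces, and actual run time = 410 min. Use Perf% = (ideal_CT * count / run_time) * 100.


Formula: Performance = (Ideal CT * Total Count) / Run Time * 100
Ideal output time = 2.2 * 156 = 343.2 min
Performance = 343.2 / 410 * 100 = 83.7%

83.7%


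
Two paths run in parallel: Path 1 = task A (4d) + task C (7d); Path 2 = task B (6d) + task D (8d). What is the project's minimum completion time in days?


Path 1 = 4 + 7 = 11 days
Path 2 = 6 + 8 = 14 days
Duration = max(11, 14) = 14 days

14 days


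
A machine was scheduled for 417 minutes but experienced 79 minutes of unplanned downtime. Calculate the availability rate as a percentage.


Formula: Availability = (Planned Time - Downtime) / Planned Time * 100
Uptime = 417 - 79 = 338 min
Availability = 338 / 417 * 100 = 81.1%

81.1%


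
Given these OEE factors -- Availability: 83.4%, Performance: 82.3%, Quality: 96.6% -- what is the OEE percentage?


Formula: OEE = Availability * Performance * Quality / 10000
A * P = 83.4% * 82.3% / 100 = 68.64%
OEE = 68.64% * 96.6% / 100 = 66.3%

66.3%


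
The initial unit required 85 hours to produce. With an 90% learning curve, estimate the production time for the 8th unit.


Formula: T_n = T_1 * (learning_rate)^(log2(n)) where learning_rate = rate/100
Doublings = log2(8) = 3
T_n = 85 * 0.9^3
T_n = 85 * 0.729 = 62.0 hours

62.0 hours


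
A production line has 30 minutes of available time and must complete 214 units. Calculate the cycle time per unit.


Formula: CT = Available Time / Number of Units
CT = 30 min / 214 units
CT = 0.14 min/unit

0.14 min/unit


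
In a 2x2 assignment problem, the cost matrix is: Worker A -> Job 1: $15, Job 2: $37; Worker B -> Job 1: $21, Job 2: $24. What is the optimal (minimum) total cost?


Option 1: A->1 + B->2 = $15 + $24 = $39
Option 2: A->2 + B->1 = $37 + $21 = $58
Min cost = min($39, $58) = $39

$39


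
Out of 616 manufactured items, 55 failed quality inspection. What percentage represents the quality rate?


Formula: Quality Rate = Good Pieces / Total Pieces * 100
Good pieces = 616 - 55 = 561
QR = 561 / 616 * 100 = 91.1%

91.1%


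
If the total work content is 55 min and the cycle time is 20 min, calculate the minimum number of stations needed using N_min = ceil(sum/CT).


Formula: N_min = ceil(Sum of Task Times / Cycle Time)
N_min = ceil(55 min / 20 min) = ceil(2.75)
N_min = 3 stations

3


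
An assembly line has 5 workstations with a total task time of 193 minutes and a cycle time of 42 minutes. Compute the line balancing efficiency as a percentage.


Formula: Efficiency = Sum of Task Times / (N_stations * CT) * 100
Total station capacity = 5 stations * 42 min = 210 min
Efficiency = 193 / 210 * 100 = 91.9%

91.9%


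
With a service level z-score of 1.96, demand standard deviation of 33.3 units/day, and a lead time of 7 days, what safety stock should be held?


Formula: SS = z * sigma_d * sqrt(LT)
sqrt(LT) = sqrt(7) = 2.6458
SS = 1.96 * 33.3 * 2.6458
SS = 172.7 units

172.7 units


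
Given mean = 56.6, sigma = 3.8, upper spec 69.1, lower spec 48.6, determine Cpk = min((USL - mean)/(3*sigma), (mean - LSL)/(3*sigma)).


Cpu = (69.1 - 56.6) / (3 * 3.8) = 1.1
Cpl = (56.6 - 48.6) / (3 * 3.8) = 0.7
Cpk = min(1.1, 0.7) = 0.7

0.7


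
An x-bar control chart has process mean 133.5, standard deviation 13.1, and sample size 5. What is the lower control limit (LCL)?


LCL = 133.5 - 3 * 13.1 / sqrt(5)

115.92


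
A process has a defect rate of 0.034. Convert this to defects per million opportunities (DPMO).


DPMO = defect_rate * 1000000 = 0.034 * 1000000

34000


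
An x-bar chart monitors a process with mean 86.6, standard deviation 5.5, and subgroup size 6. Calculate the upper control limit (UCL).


UCL = 86.6 + 3 * 5.5 / sqrt(6)

93.34


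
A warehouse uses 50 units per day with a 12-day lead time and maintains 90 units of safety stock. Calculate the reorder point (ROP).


Formula: ROP = (Daily Demand * Lead Time) + Safety Stock
Demand during lead time = 50 * 12 = 600 units
ROP = 600 + 90 = 690 units

690 units


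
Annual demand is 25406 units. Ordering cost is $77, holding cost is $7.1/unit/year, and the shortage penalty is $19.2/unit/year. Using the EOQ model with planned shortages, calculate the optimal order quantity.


Formula: EOQ* = sqrt(2DS/H) * sqrt((H+P)/P)
Base EOQ = sqrt(2*25406*77/7.1) = 742.33 units
Correction = sqrt((7.1+19.2)/19.2) = 1.17038
EOQ* = 742.33 * 1.17038 = 868.8 units

868.8 units


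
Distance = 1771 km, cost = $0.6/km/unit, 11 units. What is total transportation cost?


TC = dist * cost * units = 1771 * 0.6 * 11 = $11688.60

$11688.60


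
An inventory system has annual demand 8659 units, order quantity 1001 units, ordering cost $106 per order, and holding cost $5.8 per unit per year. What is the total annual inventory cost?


TC = 8659/1001 * 106 + 1001/2 * 5.8

$3819.84


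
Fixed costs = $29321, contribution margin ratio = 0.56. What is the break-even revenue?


Formula: BER = Fixed Costs / Contribution Margin Ratio
BER = $29321 / 0.56
BER = $52358.93 (to the nearest cent)

$52358.93


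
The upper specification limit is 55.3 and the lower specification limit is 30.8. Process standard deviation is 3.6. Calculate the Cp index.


Cp = (55.3 - 30.8) / (6 * 3.6)

1.13
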